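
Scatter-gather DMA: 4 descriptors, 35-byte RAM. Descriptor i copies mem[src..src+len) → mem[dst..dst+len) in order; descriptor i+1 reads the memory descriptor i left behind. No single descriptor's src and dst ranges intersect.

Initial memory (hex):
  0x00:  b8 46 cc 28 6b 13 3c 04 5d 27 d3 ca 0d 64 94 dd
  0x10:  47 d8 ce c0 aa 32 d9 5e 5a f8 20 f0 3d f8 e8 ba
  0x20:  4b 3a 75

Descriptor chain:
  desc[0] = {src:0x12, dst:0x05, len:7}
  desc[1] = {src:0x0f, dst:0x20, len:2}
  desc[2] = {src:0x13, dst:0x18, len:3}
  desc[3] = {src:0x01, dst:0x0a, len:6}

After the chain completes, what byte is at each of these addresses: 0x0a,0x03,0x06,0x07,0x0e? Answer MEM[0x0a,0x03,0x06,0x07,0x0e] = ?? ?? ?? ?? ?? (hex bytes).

MEM[0x0a,0x03,0x06,0x07,0x0e] = 46 28 c0 aa ce

  after D0: wrote 7B at 0x05 = cec0aa32d95e5a
  after D1: wrote 2B at 0x20 = dd47
  after D2: wrote 3B at 0x18 = c0aa32
  after D3: wrote 6B at 0x0a = 46cc286bcec0
query mem[0x0a]=0x46, mem[0x03]=0x28, mem[0x06]=0xc0, mem[0x07]=0xaa, mem[0x0e]=0xce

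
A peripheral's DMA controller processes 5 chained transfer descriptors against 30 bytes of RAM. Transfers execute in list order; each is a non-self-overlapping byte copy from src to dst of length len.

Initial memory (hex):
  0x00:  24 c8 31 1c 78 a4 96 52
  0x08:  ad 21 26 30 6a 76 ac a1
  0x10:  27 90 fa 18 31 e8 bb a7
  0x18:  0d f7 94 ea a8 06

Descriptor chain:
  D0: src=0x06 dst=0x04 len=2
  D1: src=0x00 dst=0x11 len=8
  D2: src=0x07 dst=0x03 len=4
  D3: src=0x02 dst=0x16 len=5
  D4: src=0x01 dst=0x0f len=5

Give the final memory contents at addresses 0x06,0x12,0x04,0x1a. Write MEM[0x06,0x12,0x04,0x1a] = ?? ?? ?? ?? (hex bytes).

#0 dst[0x04+2] := {0x96,0x52}
#1 dst[0x11+8] := {0x24,0xc8,0x31,0x1c,0x96,0x52,0x96,0x52}
#2 dst[0x03+4] := {0x52,0xad,0x21,0x26}
#3 dst[0x16+5] := {0x31,0x52,0xad,0x21,0x26}
#4 dst[0x0f+5] := {0xc8,0x31,0x52,0xad,0x21}
query mem[0x06]=0x26, mem[0x12]=0xad, mem[0x04]=0xad, mem[0x1a]=0x26

MEM[0x06,0x12,0x04,0x1a] = 26 ad ad 26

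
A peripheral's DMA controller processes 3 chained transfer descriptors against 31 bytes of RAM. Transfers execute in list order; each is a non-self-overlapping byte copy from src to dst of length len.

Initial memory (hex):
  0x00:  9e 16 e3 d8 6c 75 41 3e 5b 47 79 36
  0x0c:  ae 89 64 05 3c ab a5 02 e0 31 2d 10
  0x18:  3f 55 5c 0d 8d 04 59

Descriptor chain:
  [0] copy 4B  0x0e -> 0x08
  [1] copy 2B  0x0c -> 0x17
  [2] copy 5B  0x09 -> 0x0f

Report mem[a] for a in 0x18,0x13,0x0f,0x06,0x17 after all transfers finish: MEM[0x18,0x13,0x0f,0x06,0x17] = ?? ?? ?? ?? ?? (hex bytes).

MEM[0x18,0x13,0x0f,0x06,0x17] = 89 89 05 41 ae

D0: mem[0x08..0x0b] <- [64 05 3c ab]
D1: mem[0x17..0x18] <- [ae 89]
D2: mem[0x0f..0x13] <- [05 3c ab ae 89]
query mem[0x18]=0x89, mem[0x13]=0x89, mem[0x0f]=0x05, mem[0x06]=0x41, mem[0x17]=0xae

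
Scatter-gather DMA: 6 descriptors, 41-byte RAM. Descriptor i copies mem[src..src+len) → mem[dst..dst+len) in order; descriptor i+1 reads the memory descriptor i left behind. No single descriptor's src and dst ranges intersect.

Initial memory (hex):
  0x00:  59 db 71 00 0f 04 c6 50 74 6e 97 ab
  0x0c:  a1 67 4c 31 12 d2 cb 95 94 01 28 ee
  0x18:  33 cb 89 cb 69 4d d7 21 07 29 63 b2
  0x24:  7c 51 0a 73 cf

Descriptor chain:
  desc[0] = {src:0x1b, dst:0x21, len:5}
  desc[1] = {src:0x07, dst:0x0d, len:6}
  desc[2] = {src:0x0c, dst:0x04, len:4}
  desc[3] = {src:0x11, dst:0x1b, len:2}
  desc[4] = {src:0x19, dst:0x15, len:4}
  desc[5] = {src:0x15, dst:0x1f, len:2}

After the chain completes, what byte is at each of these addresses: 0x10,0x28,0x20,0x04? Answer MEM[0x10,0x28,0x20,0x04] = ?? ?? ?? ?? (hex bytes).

MEM[0x10,0x28,0x20,0x04] = 97 cf 89 a1

[0] 0x1b->0x21 len=5 : cb 69 4d d7 21
[1] 0x07->0x0d len=6 : 50 74 6e 97 ab a1
[2] 0x0c->0x04 len=4 : a1 50 74 6e
[3] 0x11->0x1b len=2 : ab a1
[4] 0x19->0x15 len=4 : cb 89 ab a1
[5] 0x15->0x1f len=2 : cb 89
query mem[0x10]=0x97, mem[0x28]=0xcf, mem[0x20]=0x89, mem[0x04]=0xa1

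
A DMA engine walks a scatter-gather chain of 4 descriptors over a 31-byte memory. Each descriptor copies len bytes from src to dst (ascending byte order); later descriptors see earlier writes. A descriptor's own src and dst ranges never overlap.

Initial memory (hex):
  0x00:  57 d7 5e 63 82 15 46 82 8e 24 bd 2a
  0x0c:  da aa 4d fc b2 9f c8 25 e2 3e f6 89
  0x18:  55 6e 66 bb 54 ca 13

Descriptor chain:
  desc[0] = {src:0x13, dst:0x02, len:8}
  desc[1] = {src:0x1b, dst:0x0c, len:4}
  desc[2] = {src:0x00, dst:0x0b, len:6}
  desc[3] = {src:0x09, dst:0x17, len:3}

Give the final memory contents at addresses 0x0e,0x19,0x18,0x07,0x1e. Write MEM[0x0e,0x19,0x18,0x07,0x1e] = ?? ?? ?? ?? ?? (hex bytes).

MEM[0x0e,0x19,0x18,0x07,0x1e] = e2 57 bd 55 13

#0 dst[0x02+8] := {0x25,0xe2,0x3e,0xf6,0x89,0x55,0x6e,0x66}
#1 dst[0x0c+4] := {0xbb,0x54,0xca,0x13}
#2 dst[0x0b+6] := {0x57,0xd7,0x25,0xe2,0x3e,0xf6}
#3 dst[0x17+3] := {0x66,0xbd,0x57}
query mem[0x0e]=0xe2, mem[0x19]=0x57, mem[0x18]=0xbd, mem[0x07]=0x55, mem[0x1e]=0x13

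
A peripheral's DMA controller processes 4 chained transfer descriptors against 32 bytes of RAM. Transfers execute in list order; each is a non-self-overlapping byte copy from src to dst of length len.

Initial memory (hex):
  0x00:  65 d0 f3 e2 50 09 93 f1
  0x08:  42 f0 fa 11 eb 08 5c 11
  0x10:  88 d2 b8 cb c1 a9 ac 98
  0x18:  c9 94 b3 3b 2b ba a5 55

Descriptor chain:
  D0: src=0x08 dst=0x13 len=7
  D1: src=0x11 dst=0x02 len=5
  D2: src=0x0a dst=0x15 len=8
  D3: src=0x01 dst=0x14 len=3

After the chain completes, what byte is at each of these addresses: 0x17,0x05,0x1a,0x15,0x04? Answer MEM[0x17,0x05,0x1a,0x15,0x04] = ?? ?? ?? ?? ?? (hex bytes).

MEM[0x17,0x05,0x1a,0x15,0x04] = eb f0 11 d2 42

  after D0: wrote 7B at 0x13 = 42f0fa11eb085c
  after D1: wrote 5B at 0x02 = d2b842f0fa
  after D2: wrote 8B at 0x15 = fa11eb085c1188d2
  after D3: wrote 3B at 0x14 = d0d2b8
query mem[0x17]=0xeb, mem[0x05]=0xf0, mem[0x1a]=0x11, mem[0x15]=0xd2, mem[0x04]=0x42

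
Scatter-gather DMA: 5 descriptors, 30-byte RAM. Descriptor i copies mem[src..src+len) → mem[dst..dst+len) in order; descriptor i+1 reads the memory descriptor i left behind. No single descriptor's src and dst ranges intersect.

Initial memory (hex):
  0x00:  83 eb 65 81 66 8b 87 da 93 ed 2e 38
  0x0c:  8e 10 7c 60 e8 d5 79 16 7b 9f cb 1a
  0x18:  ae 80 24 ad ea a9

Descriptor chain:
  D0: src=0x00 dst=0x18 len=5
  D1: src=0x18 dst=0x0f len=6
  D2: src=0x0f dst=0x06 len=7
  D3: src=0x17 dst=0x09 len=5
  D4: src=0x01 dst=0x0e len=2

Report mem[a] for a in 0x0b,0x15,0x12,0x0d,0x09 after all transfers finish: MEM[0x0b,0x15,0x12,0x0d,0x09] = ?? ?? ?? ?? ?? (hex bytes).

D0: mem[0x18..0x1c] <- [83 eb 65 81 66]
D1: mem[0x0f..0x14] <- [83 eb 65 81 66 a9]
D2: mem[0x06..0x0c] <- [83 eb 65 81 66 a9 9f]
D3: mem[0x09..0x0d] <- [1a 83 eb 65 81]
D4: mem[0x0e..0x0f] <- [eb 65]
query mem[0x0b]=0xeb, mem[0x15]=0x9f, mem[0x12]=0x81, mem[0x0d]=0x81, mem[0x09]=0x1a

MEM[0x0b,0x15,0x12,0x0d,0x09] = eb 9f 81 81 1a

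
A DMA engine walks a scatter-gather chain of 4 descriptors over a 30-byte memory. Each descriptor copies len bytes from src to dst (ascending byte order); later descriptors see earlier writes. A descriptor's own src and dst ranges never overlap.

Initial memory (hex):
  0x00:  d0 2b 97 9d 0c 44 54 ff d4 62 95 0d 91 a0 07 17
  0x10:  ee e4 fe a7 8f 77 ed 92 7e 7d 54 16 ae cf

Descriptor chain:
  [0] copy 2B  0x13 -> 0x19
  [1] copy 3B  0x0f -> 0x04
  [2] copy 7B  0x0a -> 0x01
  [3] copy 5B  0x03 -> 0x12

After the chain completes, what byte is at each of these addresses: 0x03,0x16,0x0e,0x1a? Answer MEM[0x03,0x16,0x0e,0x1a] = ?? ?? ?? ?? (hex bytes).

  after D0: wrote 2B at 0x19 = a78f
  after D1: wrote 3B at 0x04 = 17eee4
  after D2: wrote 7B at 0x01 = 950d91a00717ee
  after D3: wrote 5B at 0x12 = 91a00717ee
query mem[0x03]=0x91, mem[0x16]=0xee, mem[0x0e]=0x07, mem[0x1a]=0x8f

MEM[0x03,0x16,0x0e,0x1a] = 91 ee 07 8f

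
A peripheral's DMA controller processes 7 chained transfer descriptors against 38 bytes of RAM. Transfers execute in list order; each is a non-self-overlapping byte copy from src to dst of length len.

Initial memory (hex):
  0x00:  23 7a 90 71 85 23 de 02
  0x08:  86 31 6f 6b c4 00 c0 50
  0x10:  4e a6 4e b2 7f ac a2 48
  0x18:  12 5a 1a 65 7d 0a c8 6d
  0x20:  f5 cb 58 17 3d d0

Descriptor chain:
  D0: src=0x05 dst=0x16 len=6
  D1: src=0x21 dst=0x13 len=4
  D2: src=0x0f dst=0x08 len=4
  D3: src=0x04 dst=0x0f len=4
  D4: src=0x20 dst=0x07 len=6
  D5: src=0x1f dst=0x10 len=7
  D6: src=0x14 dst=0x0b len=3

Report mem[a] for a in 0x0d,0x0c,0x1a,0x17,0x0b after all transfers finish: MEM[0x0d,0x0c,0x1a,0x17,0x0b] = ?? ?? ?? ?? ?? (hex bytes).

MEM[0x0d,0x0c,0x1a,0x17,0x0b] = d0 3d 31 de 17

D0: mem[0x16..0x1b] <- [23 de 02 86 31 6f]
D1: mem[0x13..0x16] <- [cb 58 17 3d]
D2: mem[0x08..0x0b] <- [50 4e a6 4e]
D3: mem[0x0f..0x12] <- [85 23 de 02]
D4: mem[0x07..0x0c] <- [f5 cb 58 17 3d d0]
D5: mem[0x10..0x16] <- [6d f5 cb 58 17 3d d0]
D6: mem[0x0b..0x0d] <- [17 3d d0]
query mem[0x0d]=0xd0, mem[0x0c]=0x3d, mem[0x1a]=0x31, mem[0x17]=0xde, mem[0x0b]=0x17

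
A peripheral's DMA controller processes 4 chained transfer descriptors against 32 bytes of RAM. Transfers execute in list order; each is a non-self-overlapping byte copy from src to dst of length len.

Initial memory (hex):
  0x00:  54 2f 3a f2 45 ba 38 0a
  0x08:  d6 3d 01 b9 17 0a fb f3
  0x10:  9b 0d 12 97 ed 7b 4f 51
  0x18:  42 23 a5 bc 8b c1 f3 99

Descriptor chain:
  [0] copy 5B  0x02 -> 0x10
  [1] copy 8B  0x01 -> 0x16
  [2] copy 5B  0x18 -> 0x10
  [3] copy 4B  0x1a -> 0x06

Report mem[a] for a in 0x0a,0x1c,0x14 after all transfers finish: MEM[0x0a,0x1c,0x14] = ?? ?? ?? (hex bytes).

MEM[0x0a,0x1c,0x14] = 01 0a 0a

[0] 0x02->0x10 len=5 : 3a f2 45 ba 38
[1] 0x01->0x16 len=8 : 2f 3a f2 45 ba 38 0a d6
[2] 0x18->0x10 len=5 : f2 45 ba 38 0a
[3] 0x1a->0x06 len=4 : ba 38 0a d6
query mem[0x0a]=0x01, mem[0x1c]=0x0a, mem[0x14]=0x0a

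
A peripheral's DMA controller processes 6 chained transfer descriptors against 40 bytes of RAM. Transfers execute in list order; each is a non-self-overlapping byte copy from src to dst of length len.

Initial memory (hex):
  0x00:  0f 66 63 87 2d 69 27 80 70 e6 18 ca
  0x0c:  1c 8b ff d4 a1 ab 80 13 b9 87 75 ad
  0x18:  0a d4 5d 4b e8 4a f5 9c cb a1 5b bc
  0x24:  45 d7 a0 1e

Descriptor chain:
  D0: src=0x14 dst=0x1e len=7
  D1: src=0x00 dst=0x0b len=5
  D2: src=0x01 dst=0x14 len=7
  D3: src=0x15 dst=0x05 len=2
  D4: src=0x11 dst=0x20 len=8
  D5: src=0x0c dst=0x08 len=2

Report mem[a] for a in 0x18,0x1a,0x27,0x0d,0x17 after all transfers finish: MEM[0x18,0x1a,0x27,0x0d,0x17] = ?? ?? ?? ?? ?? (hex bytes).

MEM[0x18,0x1a,0x27,0x0d,0x17] = 69 80 69 63 2d

  after D0: wrote 7B at 0x1e = b98775ad0ad45d
  after D1: wrote 5B at 0x0b = 0f6663872d
  after D2: wrote 7B at 0x14 = 6663872d692780
  after D3: wrote 2B at 0x05 = 6387
  after D4: wrote 8B at 0x20 = ab80136663872d69
  after D5: wrote 2B at 0x08 = 6663
query mem[0x18]=0x69, mem[0x1a]=0x80, mem[0x27]=0x69, mem[0x0d]=0x63, mem[0x17]=0x2d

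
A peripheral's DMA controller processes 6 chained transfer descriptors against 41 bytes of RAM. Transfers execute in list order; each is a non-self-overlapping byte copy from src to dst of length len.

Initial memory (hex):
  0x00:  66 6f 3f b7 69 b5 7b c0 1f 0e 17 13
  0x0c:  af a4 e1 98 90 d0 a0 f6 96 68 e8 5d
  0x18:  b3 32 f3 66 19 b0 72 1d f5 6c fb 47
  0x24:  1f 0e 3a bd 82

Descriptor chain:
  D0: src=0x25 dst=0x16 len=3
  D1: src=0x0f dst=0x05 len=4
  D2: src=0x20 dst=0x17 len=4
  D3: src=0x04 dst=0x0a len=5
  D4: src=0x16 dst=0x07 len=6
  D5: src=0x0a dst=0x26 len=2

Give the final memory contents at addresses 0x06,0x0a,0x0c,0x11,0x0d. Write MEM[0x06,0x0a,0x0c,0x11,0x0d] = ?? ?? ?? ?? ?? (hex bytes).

#0 dst[0x16+3] := {0x0e,0x3a,0xbd}
#1 dst[0x05+4] := {0x98,0x90,0xd0,0xa0}
#2 dst[0x17+4] := {0xf5,0x6c,0xfb,0x47}
#3 dst[0x0a+5] := {0x69,0x98,0x90,0xd0,0xa0}
#4 dst[0x07+6] := {0x0e,0xf5,0x6c,0xfb,0x47,0x66}
#5 dst[0x26+2] := {0xfb,0x47}
query mem[0x06]=0x90, mem[0x0a]=0xfb, mem[0x0c]=0x66, mem[0x11]=0xd0, mem[0x0d]=0xd0

MEM[0x06,0x0a,0x0c,0x11,0x0d] = 90 fb 66 d0 d0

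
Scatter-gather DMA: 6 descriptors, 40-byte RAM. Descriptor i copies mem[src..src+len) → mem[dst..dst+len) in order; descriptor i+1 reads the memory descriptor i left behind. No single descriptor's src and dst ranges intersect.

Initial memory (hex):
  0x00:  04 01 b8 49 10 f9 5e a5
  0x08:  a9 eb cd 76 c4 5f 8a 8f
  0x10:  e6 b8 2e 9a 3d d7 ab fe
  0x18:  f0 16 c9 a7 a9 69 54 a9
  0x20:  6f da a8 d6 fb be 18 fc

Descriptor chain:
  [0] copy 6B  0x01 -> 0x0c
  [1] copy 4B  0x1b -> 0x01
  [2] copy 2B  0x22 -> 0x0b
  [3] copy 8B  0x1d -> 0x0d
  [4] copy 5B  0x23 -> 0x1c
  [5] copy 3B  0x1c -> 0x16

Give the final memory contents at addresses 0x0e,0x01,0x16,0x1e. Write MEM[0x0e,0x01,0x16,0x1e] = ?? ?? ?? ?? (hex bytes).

MEM[0x0e,0x01,0x16,0x1e] = 54 a7 d6 be

[0] 0x01->0x0c len=6 : 01 b8 49 10 f9 5e
[1] 0x1b->0x01 len=4 : a7 a9 69 54
[2] 0x22->0x0b len=2 : a8 d6
[3] 0x1d->0x0d len=8 : 69 54 a9 6f da a8 d6 fb
[4] 0x23->0x1c len=5 : d6 fb be 18 fc
[5] 0x1c->0x16 len=3 : d6 fb be
query mem[0x0e]=0x54, mem[0x01]=0xa7, mem[0x16]=0xd6, mem[0x1e]=0xbe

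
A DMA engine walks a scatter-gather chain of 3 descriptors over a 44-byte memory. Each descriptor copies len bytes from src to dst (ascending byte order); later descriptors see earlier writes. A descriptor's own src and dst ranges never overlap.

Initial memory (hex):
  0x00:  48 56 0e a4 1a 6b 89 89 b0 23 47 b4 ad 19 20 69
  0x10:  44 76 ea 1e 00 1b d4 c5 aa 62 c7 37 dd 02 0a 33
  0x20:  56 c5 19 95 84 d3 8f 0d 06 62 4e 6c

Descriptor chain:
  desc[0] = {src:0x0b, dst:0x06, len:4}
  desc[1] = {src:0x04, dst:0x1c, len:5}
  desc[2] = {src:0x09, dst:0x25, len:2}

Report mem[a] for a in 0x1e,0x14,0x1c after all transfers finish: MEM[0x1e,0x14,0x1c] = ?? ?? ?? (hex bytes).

D0: mem[0x06..0x09] <- [b4 ad 19 20]
D1: mem[0x1c..0x20] <- [1a 6b b4 ad 19]
D2: mem[0x25..0x26] <- [20 47]
query mem[0x1e]=0xb4, mem[0x14]=0x00, mem[0x1c]=0x1a

MEM[0x1e,0x14,0x1c] = b4 00 1a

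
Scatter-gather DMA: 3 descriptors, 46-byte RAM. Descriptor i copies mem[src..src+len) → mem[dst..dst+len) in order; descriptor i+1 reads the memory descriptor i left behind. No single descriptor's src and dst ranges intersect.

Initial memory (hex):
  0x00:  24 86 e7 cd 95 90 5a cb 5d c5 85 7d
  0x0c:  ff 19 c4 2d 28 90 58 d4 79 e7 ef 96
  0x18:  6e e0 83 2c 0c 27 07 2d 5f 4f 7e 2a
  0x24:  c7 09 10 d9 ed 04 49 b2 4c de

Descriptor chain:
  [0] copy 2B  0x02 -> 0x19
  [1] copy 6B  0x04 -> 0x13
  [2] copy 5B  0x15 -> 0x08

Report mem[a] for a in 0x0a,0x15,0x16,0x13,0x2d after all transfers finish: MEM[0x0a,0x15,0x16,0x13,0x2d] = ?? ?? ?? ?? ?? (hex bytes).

  after D0: wrote 2B at 0x19 = e7cd
  after D1: wrote 6B at 0x13 = 95905acb5dc5
  after D2: wrote 5B at 0x08 = 5acb5dc5e7
query mem[0x0a]=0x5d, mem[0x15]=0x5a, mem[0x16]=0xcb, mem[0x13]=0x95, mem[0x2d]=0xde

MEM[0x0a,0x15,0x16,0x13,0x2d] = 5d 5a cb 95 de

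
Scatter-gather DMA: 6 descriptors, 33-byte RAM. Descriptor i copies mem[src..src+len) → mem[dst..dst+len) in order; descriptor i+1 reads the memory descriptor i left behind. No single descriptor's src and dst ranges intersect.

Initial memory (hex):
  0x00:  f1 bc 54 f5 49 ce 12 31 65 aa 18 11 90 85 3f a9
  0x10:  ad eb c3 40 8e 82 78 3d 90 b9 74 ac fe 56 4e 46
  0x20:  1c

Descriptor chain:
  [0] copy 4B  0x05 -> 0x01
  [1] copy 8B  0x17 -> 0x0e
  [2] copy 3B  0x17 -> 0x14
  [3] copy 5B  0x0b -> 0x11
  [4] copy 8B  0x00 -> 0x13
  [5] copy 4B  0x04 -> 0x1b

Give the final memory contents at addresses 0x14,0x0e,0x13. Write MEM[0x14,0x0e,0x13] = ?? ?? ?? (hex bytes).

D0: mem[0x01..0x04] <- [ce 12 31 65]
D1: mem[0x0e..0x15] <- [3d 90 b9 74 ac fe 56 4e]
D2: mem[0x14..0x16] <- [3d 90 b9]
D3: mem[0x11..0x15] <- [11 90 85 3d 90]
D4: mem[0x13..0x1a] <- [f1 ce 12 31 65 ce 12 31]
D5: mem[0x1b..0x1e] <- [65 ce 12 31]
query mem[0x14]=0xce, mem[0x0e]=0x3d, mem[0x13]=0xf1

MEM[0x14,0x0e,0x13] = ce 3d f1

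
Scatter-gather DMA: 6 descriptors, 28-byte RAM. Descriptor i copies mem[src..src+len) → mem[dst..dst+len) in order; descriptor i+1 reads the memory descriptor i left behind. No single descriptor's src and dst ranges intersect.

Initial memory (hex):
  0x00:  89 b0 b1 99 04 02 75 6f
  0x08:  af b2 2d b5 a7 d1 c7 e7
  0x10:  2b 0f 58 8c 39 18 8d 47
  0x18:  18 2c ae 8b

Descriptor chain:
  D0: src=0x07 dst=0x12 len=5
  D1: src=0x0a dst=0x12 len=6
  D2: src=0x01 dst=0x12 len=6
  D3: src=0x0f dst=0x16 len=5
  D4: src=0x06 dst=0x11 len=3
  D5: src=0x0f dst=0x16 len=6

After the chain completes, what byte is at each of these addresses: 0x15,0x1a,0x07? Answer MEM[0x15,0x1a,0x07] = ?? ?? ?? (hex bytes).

  after D0: wrote 5B at 0x12 = 6fafb22db5
  after D1: wrote 6B at 0x12 = 2db5a7d1c7e7
  after D2: wrote 6B at 0x12 = b0b199040275
  after D3: wrote 5B at 0x16 = e72b0fb0b1
  after D4: wrote 3B at 0x11 = 756faf
  after D5: wrote 6B at 0x16 = e72b756faf99
query mem[0x15]=0x04, mem[0x1a]=0xaf, mem[0x07]=0x6f

MEM[0x15,0x1a,0x07] = 04 af 6f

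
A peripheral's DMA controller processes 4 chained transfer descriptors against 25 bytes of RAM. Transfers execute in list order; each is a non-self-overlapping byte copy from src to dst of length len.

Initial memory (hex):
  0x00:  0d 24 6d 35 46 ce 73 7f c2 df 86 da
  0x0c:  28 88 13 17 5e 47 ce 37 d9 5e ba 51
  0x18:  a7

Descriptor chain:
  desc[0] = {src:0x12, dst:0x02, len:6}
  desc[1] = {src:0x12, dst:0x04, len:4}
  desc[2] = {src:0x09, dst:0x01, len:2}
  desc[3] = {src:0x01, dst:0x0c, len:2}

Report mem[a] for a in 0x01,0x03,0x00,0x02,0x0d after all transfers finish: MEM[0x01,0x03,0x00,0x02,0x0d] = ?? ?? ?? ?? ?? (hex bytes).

MEM[0x01,0x03,0x00,0x02,0x0d] = df 37 0d 86 86

#0 dst[0x02+6] := {0xce,0x37,0xd9,0x5e,0xba,0x51}
#1 dst[0x04+4] := {0xce,0x37,0xd9,0x5e}
#2 dst[0x01+2] := {0xdf,0x86}
#3 dst[0x0c+2] := {0xdf,0x86}
query mem[0x01]=0xdf, mem[0x03]=0x37, mem[0x00]=0x0d, mem[0x02]=0x86, mem[0x0d]=0x86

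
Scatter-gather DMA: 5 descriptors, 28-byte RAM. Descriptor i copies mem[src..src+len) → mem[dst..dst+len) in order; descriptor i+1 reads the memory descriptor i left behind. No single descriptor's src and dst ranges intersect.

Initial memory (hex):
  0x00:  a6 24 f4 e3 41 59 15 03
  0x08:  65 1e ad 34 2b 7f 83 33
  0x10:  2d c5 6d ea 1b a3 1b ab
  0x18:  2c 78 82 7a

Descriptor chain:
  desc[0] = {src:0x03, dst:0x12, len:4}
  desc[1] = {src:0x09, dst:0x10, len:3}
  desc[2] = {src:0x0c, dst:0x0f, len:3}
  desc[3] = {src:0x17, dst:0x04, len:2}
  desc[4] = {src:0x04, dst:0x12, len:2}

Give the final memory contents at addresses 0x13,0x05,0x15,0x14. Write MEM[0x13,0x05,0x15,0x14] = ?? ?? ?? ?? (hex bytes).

D0: mem[0x12..0x15] <- [e3 41 59 15]
D1: mem[0x10..0x12] <- [1e ad 34]
D2: mem[0x0f..0x11] <- [2b 7f 83]
D3: mem[0x04..0x05] <- [ab 2c]
D4: mem[0x12..0x13] <- [ab 2c]
query mem[0x13]=0x2c, mem[0x05]=0x2c, mem[0x15]=0x15, mem[0x14]=0x59

MEM[0x13,0x05,0x15,0x14] = 2c 2c 15 59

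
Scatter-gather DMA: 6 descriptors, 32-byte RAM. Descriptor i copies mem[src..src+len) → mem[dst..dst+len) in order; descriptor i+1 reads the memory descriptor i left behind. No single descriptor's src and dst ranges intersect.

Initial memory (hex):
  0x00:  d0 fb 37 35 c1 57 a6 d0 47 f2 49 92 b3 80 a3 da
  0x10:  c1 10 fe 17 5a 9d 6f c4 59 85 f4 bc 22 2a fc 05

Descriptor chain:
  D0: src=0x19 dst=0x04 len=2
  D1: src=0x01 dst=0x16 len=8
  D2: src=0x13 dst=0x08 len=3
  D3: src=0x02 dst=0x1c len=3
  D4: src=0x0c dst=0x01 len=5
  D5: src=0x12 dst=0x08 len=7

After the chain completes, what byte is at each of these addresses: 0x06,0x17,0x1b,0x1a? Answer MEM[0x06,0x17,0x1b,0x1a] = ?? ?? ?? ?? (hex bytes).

MEM[0x06,0x17,0x1b,0x1a] = a6 37 a6 f4

[0] 0x19->0x04 len=2 : 85 f4
[1] 0x01->0x16 len=8 : fb 37 35 85 f4 a6 d0 47
[2] 0x13->0x08 len=3 : 17 5a 9d
[3] 0x02->0x1c len=3 : 37 35 85
[4] 0x0c->0x01 len=5 : b3 80 a3 da c1
[5] 0x12->0x08 len=7 : fe 17 5a 9d fb 37 35
query mem[0x06]=0xa6, mem[0x17]=0x37, mem[0x1b]=0xa6, mem[0x1a]=0xf4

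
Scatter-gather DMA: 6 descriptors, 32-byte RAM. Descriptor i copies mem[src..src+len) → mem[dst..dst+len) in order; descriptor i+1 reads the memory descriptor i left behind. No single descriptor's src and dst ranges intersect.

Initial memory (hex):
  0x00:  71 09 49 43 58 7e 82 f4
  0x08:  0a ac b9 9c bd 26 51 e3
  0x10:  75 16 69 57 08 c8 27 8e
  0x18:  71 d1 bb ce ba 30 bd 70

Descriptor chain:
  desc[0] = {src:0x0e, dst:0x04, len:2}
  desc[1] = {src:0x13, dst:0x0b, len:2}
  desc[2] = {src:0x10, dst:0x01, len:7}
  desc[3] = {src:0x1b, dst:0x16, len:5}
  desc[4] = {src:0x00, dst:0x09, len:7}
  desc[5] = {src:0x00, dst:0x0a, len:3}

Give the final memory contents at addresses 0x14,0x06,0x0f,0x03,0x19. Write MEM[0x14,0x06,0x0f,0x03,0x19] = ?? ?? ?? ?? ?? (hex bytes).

MEM[0x14,0x06,0x0f,0x03,0x19] = 08 c8 c8 69 bd

D0: mem[0x04..0x05] <- [51 e3]
D1: mem[0x0b..0x0c] <- [57 08]
D2: mem[0x01..0x07] <- [75 16 69 57 08 c8 27]
D3: mem[0x16..0x1a] <- [ce ba 30 bd 70]
D4: mem[0x09..0x0f] <- [71 75 16 69 57 08 c8]
D5: mem[0x0a..0x0c] <- [71 75 16]
query mem[0x14]=0x08, mem[0x06]=0xc8, mem[0x0f]=0xc8, mem[0x03]=0x69, mem[0x19]=0xbd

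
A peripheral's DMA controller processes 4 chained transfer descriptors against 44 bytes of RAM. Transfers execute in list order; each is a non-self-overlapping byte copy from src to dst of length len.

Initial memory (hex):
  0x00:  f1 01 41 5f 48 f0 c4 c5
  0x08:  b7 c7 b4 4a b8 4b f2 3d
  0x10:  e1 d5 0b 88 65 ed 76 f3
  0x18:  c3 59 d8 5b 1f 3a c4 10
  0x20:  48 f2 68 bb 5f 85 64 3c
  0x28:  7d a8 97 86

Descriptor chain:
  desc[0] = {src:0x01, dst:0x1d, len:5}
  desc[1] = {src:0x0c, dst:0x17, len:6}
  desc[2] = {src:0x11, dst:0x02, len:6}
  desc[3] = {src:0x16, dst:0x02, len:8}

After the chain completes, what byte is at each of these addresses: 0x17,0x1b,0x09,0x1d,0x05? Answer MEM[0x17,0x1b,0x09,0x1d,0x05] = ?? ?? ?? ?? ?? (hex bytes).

MEM[0x17,0x1b,0x09,0x1d,0x05] = b8 e1 01 01 f2

  after D0: wrote 5B at 0x1d = 01415f48f0
  after D1: wrote 6B at 0x17 = b84bf23de1d5
  after D2: wrote 6B at 0x02 = d50b8865ed76
  after D3: wrote 8B at 0x02 = 76b84bf23de1d501
query mem[0x17]=0xb8, mem[0x1b]=0xe1, mem[0x09]=0x01, mem[0x1d]=0x01, mem[0x05]=0xf2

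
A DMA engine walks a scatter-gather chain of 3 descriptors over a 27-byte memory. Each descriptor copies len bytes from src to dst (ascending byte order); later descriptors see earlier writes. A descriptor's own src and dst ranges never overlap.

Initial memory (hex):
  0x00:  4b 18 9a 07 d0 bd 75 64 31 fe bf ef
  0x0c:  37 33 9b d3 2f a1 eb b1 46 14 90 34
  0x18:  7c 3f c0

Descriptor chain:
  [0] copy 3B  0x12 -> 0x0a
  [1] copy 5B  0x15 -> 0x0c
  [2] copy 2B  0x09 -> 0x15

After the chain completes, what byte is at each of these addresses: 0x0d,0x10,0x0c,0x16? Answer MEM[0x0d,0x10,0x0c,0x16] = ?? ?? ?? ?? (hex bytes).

  after D0: wrote 3B at 0x0a = ebb146
  after D1: wrote 5B at 0x0c = 1490347c3f
  after D2: wrote 2B at 0x15 = feeb
query mem[0x0d]=0x90, mem[0x10]=0x3f, mem[0x0c]=0x14, mem[0x16]=0xeb

MEM[0x0d,0x10,0x0c,0x16] = 90 3f 14 eb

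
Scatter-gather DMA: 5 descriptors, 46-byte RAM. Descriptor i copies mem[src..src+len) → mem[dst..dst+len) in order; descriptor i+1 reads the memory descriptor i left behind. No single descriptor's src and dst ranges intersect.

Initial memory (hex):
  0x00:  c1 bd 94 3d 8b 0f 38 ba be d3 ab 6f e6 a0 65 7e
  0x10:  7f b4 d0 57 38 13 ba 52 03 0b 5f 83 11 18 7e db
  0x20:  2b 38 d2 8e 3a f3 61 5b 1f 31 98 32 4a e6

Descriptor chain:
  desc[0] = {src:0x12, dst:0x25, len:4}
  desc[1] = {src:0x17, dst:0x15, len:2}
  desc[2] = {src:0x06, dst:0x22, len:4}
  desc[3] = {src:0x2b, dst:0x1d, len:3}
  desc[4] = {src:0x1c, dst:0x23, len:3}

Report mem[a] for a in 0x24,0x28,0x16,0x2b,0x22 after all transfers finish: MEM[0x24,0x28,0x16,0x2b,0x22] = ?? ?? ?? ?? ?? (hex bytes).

D0: mem[0x25..0x28] <- [d0 57 38 13]
D1: mem[0x15..0x16] <- [52 03]
D2: mem[0x22..0x25] <- [38 ba be d3]
D3: mem[0x1d..0x1f] <- [32 4a e6]
D4: mem[0x23..0x25] <- [11 32 4a]
query mem[0x24]=0x32, mem[0x28]=0x13, mem[0x16]=0x03, mem[0x2b]=0x32, mem[0x22]=0x38

MEM[0x24,0x28,0x16,0x2b,0x22] = 32 13 03 32 38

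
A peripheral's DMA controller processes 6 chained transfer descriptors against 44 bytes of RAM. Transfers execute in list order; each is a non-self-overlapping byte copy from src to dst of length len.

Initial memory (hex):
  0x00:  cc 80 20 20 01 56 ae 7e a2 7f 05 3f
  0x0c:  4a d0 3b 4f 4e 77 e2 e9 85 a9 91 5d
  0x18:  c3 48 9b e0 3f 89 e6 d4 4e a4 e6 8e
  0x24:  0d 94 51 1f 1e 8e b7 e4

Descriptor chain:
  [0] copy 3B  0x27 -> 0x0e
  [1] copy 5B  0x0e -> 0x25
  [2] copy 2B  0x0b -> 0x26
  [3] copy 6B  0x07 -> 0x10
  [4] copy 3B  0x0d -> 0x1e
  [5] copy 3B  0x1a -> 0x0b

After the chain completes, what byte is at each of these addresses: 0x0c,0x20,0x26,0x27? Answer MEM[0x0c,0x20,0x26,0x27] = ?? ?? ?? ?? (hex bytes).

  after D0: wrote 3B at 0x0e = 1f1e8e
  after D1: wrote 5B at 0x25 = 1f1e8e77e2
  after D2: wrote 2B at 0x26 = 3f4a
  after D3: wrote 6B at 0x10 = 7ea27f053f4a
  after D4: wrote 3B at 0x1e = d01f1e
  after D5: wrote 3B at 0x0b = 9be03f
query mem[0x0c]=0xe0, mem[0x20]=0x1e, mem[0x26]=0x3f, mem[0x27]=0x4a

MEM[0x0c,0x20,0x26,0x27] = e0 1e 3f 4a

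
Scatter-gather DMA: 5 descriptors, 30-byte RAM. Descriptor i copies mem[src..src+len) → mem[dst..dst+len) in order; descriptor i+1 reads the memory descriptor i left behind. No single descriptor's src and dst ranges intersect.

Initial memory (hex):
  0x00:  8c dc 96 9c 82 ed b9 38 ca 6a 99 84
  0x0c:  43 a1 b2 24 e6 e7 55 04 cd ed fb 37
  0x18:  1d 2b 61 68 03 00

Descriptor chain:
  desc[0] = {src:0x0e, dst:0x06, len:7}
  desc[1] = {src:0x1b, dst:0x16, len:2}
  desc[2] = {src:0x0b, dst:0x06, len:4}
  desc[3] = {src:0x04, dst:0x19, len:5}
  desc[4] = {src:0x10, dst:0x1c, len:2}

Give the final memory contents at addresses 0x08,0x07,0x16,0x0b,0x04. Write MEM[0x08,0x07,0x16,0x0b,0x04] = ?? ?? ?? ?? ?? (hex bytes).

MEM[0x08,0x07,0x16,0x0b,0x04] = a1 cd 68 04 82

D0: mem[0x06..0x0c] <- [b2 24 e6 e7 55 04 cd]
D1: mem[0x16..0x17] <- [68 03]
D2: mem[0x06..0x09] <- [04 cd a1 b2]
D3: mem[0x19..0x1d] <- [82 ed 04 cd a1]
D4: mem[0x1c..0x1d] <- [e6 e7]
query mem[0x08]=0xa1, mem[0x07]=0xcd, mem[0x16]=0x68, mem[0x0b]=0x04, mem[0x04]=0x82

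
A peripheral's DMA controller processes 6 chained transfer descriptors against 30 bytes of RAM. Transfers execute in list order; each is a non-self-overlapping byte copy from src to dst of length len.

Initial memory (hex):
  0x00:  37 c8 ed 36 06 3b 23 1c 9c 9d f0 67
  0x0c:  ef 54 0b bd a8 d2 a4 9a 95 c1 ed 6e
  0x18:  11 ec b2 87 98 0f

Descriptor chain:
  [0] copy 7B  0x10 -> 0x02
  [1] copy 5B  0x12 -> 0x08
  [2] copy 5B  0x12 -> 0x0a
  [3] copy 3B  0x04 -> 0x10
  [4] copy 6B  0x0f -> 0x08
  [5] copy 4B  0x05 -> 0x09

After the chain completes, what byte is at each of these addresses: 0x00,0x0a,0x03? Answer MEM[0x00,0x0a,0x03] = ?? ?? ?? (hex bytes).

MEM[0x00,0x0a,0x03] = 37 95 d2

#0 dst[0x02+7] := {0xa8,0xd2,0xa4,0x9a,0x95,0xc1,0xed}
#1 dst[0x08+5] := {0xa4,0x9a,0x95,0xc1,0xed}
#2 dst[0x0a+5] := {0xa4,0x9a,0x95,0xc1,0xed}
#3 dst[0x10+3] := {0xa4,0x9a,0x95}
#4 dst[0x08+6] := {0xbd,0xa4,0x9a,0x95,0x9a,0x95}
#5 dst[0x09+4] := {0x9a,0x95,0xc1,0xbd}
query mem[0x00]=0x37, mem[0x0a]=0x95, mem[0x03]=0xd2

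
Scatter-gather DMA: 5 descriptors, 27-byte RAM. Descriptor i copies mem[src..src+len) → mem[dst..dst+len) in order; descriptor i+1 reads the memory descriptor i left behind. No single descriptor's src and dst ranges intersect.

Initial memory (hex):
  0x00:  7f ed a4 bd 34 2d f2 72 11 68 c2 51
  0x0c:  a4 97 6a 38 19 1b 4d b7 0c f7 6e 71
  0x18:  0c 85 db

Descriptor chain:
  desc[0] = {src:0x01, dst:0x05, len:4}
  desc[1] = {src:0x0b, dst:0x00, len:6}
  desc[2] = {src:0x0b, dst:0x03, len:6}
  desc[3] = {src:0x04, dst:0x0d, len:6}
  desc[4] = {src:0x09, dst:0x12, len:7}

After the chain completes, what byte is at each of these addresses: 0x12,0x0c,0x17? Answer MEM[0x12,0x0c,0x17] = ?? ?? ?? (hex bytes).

[0] 0x01->0x05 len=4 : ed a4 bd 34
[1] 0x0b->0x00 len=6 : 51 a4 97 6a 38 19
[2] 0x0b->0x03 len=6 : 51 a4 97 6a 38 19
[3] 0x04->0x0d len=6 : a4 97 6a 38 19 68
[4] 0x09->0x12 len=7 : 68 c2 51 a4 a4 97 6a
query mem[0x12]=0x68, mem[0x0c]=0xa4, mem[0x17]=0x97

MEM[0x12,0x0c,0x17] = 68 a4 97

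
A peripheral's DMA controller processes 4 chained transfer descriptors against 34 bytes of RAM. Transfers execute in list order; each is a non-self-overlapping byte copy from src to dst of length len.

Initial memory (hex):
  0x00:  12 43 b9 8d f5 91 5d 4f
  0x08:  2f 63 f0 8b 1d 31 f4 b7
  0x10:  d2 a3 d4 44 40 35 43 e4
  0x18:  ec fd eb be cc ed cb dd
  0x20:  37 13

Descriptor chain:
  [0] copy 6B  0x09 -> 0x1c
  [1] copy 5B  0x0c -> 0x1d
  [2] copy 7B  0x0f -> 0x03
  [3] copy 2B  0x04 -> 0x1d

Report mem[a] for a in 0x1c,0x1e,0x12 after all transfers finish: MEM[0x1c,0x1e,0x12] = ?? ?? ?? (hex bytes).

[0] 0x09->0x1c len=6 : 63 f0 8b 1d 31 f4
[1] 0x0c->0x1d len=5 : 1d 31 f4 b7 d2
[2] 0x0f->0x03 len=7 : b7 d2 a3 d4 44 40 35
[3] 0x04->0x1d len=2 : d2 a3
query mem[0x1c]=0x63, mem[0x1e]=0xa3, mem[0x12]=0xd4

MEM[0x1c,0x1e,0x12] = 63 a3 d4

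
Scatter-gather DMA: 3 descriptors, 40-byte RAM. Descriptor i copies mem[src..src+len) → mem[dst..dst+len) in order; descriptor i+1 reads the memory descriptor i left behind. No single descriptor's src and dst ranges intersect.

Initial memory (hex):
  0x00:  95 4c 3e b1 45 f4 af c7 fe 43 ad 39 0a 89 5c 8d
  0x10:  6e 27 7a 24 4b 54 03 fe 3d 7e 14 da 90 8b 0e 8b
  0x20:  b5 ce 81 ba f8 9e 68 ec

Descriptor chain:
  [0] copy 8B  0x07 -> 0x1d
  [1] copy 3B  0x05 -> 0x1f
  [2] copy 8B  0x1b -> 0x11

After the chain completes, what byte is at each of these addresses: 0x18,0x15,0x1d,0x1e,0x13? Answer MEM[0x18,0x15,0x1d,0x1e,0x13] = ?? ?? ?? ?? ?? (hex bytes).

#0 dst[0x1d+8] := {0xc7,0xfe,0x43,0xad,0x39,0x0a,0x89,0x5c}
#1 dst[0x1f+3] := {0xf4,0xaf,0xc7}
#2 dst[0x11+8] := {0xda,0x90,0xc7,0xfe,0xf4,0xaf,0xc7,0x0a}
query mem[0x18]=0x0a, mem[0x15]=0xf4, mem[0x1d]=0xc7, mem[0x1e]=0xfe, mem[0x13]=0xc7

MEM[0x18,0x15,0x1d,0x1e,0x13] = 0a f4 c7 fe c7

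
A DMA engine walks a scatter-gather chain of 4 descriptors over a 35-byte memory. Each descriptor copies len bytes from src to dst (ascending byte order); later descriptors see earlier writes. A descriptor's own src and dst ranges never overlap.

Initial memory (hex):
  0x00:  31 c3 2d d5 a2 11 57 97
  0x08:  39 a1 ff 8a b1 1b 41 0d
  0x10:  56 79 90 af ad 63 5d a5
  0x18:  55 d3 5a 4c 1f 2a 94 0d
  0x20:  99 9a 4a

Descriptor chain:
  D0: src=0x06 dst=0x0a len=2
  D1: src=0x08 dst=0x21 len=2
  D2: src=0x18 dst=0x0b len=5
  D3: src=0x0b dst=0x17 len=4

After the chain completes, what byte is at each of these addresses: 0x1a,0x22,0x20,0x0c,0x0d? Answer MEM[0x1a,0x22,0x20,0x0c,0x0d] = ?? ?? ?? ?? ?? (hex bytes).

MEM[0x1a,0x22,0x20,0x0c,0x0d] = 4c a1 99 d3 5a

[0] 0x06->0x0a len=2 : 57 97
[1] 0x08->0x21 len=2 : 39 a1
[2] 0x18->0x0b len=5 : 55 d3 5a 4c 1f
[3] 0x0b->0x17 len=4 : 55 d3 5a 4c
query mem[0x1a]=0x4c, mem[0x22]=0xa1, mem[0x20]=0x99, mem[0x0c]=0xd3, mem[0x0d]=0x5a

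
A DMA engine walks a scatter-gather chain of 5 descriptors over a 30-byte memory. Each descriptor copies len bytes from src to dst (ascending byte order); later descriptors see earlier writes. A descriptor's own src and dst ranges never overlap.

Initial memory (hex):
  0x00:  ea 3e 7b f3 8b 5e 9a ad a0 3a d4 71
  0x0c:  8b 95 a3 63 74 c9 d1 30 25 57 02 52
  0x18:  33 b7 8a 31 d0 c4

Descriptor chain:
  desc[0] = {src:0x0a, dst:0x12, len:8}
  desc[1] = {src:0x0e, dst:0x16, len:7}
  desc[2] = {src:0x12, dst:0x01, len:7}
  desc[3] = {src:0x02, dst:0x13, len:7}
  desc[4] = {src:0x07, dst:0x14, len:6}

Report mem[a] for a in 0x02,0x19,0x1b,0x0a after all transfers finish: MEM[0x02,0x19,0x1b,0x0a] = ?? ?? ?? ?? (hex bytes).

  after D0: wrote 8B at 0x12 = d4718b95a36374c9
  after D1: wrote 7B at 0x16 = a36374c9d4718b
  after D2: wrote 7B at 0x01 = d4718b95a36374
  after D3: wrote 7B at 0x13 = 718b95a36374a0
  after D4: wrote 6B at 0x14 = 74a03ad4718b
query mem[0x02]=0x71, mem[0x19]=0x8b, mem[0x1b]=0x71, mem[0x0a]=0xd4

MEM[0x02,0x19,0x1b,0x0a] = 71 8b 71 d4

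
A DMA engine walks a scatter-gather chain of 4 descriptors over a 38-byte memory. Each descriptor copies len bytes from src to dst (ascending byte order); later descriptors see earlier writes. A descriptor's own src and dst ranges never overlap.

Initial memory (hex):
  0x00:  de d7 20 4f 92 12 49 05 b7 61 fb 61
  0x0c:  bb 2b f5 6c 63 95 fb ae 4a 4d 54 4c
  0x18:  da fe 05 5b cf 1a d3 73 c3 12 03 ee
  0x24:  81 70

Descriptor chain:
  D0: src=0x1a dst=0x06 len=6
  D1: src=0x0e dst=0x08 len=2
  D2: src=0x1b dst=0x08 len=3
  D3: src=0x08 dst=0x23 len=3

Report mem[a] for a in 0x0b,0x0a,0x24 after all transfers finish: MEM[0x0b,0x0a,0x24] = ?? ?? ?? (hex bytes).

  after D0: wrote 6B at 0x06 = 055bcf1ad373
  after D1: wrote 2B at 0x08 = f56c
  after D2: wrote 3B at 0x08 = 5bcf1a
  after D3: wrote 3B at 0x23 = 5bcf1a
query mem[0x0b]=0x73, mem[0x0a]=0x1a, mem[0x24]=0xcf

MEM[0x0b,0x0a,0x24] = 73 1a cf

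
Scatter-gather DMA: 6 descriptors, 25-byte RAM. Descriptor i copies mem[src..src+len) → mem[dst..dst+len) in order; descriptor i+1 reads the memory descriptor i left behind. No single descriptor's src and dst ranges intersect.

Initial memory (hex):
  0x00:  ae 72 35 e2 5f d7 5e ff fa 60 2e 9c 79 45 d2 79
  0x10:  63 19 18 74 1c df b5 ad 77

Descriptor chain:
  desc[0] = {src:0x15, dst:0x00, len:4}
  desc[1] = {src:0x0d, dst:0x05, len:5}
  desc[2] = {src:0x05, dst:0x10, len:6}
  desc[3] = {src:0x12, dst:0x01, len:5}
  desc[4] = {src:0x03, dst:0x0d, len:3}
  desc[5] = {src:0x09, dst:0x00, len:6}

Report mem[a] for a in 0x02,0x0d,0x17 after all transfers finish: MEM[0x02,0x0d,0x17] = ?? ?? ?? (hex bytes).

MEM[0x02,0x0d,0x17] = 9c 19 ad

D0: mem[0x00..0x03] <- [df b5 ad 77]
D1: mem[0x05..0x09] <- [45 d2 79 63 19]
D2: mem[0x10..0x15] <- [45 d2 79 63 19 2e]
D3: mem[0x01..0x05] <- [79 63 19 2e b5]
D4: mem[0x0d..0x0f] <- [19 2e b5]
D5: mem[0x00..0x05] <- [19 2e 9c 79 19 2e]
query mem[0x02]=0x9c, mem[0x0d]=0x19, mem[0x17]=0xad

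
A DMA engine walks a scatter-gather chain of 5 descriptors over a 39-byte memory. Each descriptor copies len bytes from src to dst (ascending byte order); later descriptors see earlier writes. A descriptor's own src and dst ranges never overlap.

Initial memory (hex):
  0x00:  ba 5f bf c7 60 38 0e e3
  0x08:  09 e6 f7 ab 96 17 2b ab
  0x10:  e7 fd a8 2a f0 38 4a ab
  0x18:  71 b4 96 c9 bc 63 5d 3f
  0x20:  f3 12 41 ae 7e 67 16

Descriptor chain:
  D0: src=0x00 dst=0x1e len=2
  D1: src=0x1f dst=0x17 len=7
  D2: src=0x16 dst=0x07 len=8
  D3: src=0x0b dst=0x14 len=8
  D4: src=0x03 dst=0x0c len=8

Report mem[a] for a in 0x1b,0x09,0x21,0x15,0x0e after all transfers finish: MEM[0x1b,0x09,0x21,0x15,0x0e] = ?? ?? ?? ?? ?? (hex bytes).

D0: mem[0x1e..0x1f] <- [ba 5f]
D1: mem[0x17..0x1d] <- [5f f3 12 41 ae 7e 67]
D2: mem[0x07..0x0e] <- [4a 5f f3 12 41 ae 7e 67]
D3: mem[0x14..0x1b] <- [41 ae 7e 67 ab e7 fd a8]
D4: mem[0x0c..0x13] <- [c7 60 38 0e 4a 5f f3 12]
query mem[0x1b]=0xa8, mem[0x09]=0xf3, mem[0x21]=0x12, mem[0x15]=0xae, mem[0x0e]=0x38

MEM[0x1b,0x09,0x21,0x15,0x0e] = a8 f3 12 ae 38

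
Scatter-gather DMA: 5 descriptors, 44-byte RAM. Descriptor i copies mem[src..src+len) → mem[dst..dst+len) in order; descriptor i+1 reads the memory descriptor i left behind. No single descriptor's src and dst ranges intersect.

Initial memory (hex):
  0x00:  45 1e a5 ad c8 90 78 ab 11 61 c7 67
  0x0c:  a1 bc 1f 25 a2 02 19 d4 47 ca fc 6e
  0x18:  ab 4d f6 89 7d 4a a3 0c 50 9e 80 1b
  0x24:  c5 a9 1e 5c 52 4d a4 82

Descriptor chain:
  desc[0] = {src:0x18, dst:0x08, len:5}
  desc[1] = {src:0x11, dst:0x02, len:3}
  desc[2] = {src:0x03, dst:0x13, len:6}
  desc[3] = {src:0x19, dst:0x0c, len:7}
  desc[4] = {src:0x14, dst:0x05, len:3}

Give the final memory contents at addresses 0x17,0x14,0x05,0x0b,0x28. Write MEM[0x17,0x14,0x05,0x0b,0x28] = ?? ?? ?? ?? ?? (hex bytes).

#0 dst[0x08+5] := {0xab,0x4d,0xf6,0x89,0x7d}
#1 dst[0x02+3] := {0x02,0x19,0xd4}
#2 dst[0x13+6] := {0x19,0xd4,0x90,0x78,0xab,0xab}
#3 dst[0x0c+7] := {0x4d,0xf6,0x89,0x7d,0x4a,0xa3,0x0c}
#4 dst[0x05+3] := {0xd4,0x90,0x78}
query mem[0x17]=0xab, mem[0x14]=0xd4, mem[0x05]=0xd4, mem[0x0b]=0x89, mem[0x28]=0x52

MEM[0x17,0x14,0x05,0x0b,0x28] = ab d4 d4 89 52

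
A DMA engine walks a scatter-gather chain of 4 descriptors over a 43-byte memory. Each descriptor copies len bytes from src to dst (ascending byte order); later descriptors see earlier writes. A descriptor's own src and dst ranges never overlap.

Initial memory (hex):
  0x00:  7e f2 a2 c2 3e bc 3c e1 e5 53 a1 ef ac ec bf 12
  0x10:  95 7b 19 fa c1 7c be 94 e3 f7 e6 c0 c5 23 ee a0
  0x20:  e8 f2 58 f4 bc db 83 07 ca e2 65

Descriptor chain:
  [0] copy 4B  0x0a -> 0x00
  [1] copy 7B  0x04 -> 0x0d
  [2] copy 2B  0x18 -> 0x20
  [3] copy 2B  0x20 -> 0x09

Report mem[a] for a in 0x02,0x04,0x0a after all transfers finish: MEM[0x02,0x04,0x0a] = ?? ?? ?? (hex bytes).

MEM[0x02,0x04,0x0a] = ac 3e f7

  after D0: wrote 4B at 0x00 = a1efacec
  after D1: wrote 7B at 0x0d = 3ebc3ce1e553a1
  after D2: wrote 2B at 0x20 = e3f7
  after D3: wrote 2B at 0x09 = e3f7
query mem[0x02]=0xac, mem[0x04]=0x3e, mem[0x0a]=0xf7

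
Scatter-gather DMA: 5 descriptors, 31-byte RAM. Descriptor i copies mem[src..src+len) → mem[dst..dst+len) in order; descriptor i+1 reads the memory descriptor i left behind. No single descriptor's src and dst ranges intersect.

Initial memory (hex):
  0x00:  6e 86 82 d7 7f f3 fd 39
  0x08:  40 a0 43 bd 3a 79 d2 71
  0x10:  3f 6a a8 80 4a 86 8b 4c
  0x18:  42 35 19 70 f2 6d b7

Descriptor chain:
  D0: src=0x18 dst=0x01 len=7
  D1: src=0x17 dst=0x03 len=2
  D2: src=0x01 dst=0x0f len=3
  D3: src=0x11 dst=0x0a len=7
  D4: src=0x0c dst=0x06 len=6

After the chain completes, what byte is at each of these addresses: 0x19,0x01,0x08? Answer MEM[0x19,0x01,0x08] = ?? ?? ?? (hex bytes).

#0 dst[0x01+7] := {0x42,0x35,0x19,0x70,0xf2,0x6d,0xb7}
#1 dst[0x03+2] := {0x4c,0x42}
#2 dst[0x0f+3] := {0x42,0x35,0x4c}
#3 dst[0x0a+7] := {0x4c,0xa8,0x80,0x4a,0x86,0x8b,0x4c}
#4 dst[0x06+6] := {0x80,0x4a,0x86,0x8b,0x4c,0x4c}
query mem[0x19]=0x35, mem[0x01]=0x42, mem[0x08]=0x86

MEM[0x19,0x01,0x08] = 35 42 86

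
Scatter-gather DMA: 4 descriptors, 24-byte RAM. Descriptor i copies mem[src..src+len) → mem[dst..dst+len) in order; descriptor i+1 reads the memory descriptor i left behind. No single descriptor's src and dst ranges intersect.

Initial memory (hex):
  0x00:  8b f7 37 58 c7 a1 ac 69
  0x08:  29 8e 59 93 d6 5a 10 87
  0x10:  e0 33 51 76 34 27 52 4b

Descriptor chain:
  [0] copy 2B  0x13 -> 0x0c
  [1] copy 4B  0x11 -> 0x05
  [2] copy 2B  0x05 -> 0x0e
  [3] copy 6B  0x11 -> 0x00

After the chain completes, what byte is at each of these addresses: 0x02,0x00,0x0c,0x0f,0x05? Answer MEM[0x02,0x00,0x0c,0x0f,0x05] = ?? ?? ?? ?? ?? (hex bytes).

MEM[0x02,0x00,0x0c,0x0f,0x05] = 76 33 76 51 52

D0: mem[0x0c..0x0d] <- [76 34]
D1: mem[0x05..0x08] <- [33 51 76 34]
D2: mem[0x0e..0x0f] <- [33 51]
D3: mem[0x00..0x05] <- [33 51 76 34 27 52]
query mem[0x02]=0x76, mem[0x00]=0x33, mem[0x0c]=0x76, mem[0x0f]=0x51, mem[0x05]=0x52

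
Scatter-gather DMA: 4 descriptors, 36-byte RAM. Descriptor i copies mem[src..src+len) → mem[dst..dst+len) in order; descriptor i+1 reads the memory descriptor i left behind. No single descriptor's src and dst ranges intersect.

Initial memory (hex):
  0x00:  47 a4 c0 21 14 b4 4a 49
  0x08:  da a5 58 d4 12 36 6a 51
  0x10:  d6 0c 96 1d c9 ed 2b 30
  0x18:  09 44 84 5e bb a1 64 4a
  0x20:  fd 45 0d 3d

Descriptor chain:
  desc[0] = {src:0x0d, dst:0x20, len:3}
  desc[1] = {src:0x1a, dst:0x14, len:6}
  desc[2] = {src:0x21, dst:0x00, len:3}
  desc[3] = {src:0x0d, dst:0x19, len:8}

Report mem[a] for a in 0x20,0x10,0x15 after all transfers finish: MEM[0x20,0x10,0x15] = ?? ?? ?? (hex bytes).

MEM[0x20,0x10,0x15] = 84 d6 5e

D0: mem[0x20..0x22] <- [36 6a 51]
D1: mem[0x14..0x19] <- [84 5e bb a1 64 4a]
D2: mem[0x00..0x02] <- [6a 51 3d]
D3: mem[0x19..0x20] <- [36 6a 51 d6 0c 96 1d 84]
query mem[0x20]=0x84, mem[0x10]=0xd6, mem[0x15]=0x5e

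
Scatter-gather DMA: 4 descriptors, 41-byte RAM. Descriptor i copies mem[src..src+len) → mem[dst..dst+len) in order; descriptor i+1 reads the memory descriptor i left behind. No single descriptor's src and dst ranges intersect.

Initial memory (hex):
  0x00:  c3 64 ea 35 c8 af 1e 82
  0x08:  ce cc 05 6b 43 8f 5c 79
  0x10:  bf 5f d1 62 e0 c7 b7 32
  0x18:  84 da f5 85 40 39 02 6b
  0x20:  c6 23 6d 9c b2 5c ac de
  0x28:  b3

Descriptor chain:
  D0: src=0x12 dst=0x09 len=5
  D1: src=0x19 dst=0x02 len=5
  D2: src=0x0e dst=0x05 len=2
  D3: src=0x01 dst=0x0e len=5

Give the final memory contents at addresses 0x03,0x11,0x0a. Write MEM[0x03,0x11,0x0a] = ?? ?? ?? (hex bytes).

#0 dst[0x09+5] := {0xd1,0x62,0xe0,0xc7,0xb7}
#1 dst[0x02+5] := {0xda,0xf5,0x85,0x40,0x39}
#2 dst[0x05+2] := {0x5c,0x79}
#3 dst[0x0e+5] := {0x64,0xda,0xf5,0x85,0x5c}
query mem[0x03]=0xf5, mem[0x11]=0x85, mem[0x0a]=0x62

MEM[0x03,0x11,0x0a] = f5 85 62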